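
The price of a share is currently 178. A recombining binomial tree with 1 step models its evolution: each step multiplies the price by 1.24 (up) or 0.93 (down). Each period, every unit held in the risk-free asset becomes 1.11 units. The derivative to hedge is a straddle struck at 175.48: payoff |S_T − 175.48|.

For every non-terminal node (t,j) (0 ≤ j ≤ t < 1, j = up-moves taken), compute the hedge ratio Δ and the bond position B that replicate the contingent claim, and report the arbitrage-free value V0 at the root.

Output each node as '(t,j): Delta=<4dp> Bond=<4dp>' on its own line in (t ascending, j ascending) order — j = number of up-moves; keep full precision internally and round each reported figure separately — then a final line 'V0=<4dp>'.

(0,0): Delta=0.6397 Bond=-86.4505
V0=27.4205

The replicating-portfolio and risk-neutral prices coincide; use p* = (1.11−0.93)/(1.24−0.93) = 0.5806 for the latter.
Payoff layer (t=1): V(1,0)=9.9400, V(1,1)=45.2400
  t=0,j=0: stock 178.0000 → up 220.7200 (V=45.2400), down 165.5400 (V=9.9400). Price 27.4205; hedge Δ=0.6397, bond B=-86.4505.
The time-0 hedge costs 27.4205, which is the no-arbitrage price.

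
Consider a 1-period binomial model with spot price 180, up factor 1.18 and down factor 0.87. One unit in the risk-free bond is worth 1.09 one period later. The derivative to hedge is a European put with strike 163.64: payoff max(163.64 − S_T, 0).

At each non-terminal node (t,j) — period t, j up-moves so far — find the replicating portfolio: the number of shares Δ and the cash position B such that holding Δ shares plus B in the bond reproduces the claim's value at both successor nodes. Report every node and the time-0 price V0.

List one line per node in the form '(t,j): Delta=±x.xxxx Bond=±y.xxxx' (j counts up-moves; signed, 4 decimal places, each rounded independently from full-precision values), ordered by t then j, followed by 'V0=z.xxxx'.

(0,0): Delta=-0.1262 Bond=24.5848
V0=1.8751

No-arbitrage ⇒ martingale measure with p* = (R−d)/(u−d) = 0.7097.
Terminal values V(1,·): V(1,0)=7.0400, V(1,1)=0.0000
(0,0): S=180.0000. Δ = (V_up−V_dn)/(S_up−S_dn) = (0.0000−7.0400)/(212.4000−156.6000) = -0.1262. V = [p*·0.0000 + (1−p*)·7.0400]/1.09 = 1.8751. B = V − Δ·S = 24.5848.
Root portfolio cost Δ·180+B reproduces V0=1.8751.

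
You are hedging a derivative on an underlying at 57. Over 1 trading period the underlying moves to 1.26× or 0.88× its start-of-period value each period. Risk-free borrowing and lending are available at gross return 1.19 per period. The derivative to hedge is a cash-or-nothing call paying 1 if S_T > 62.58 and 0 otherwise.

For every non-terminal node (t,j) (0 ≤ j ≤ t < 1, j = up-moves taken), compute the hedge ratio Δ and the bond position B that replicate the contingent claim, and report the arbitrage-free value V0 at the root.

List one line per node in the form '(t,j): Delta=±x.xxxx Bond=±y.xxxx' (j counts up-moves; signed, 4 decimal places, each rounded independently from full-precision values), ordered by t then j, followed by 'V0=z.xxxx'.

Since d<R<u, set p* = (R−d)/(u−d) = 0.8158; price each node as the discounted p*-expectation of its children.
Terminal payoffs: V(1,0)=0.0000, V(1,1)=1.0000
Node (0,0) S=57.0000: V=(p*·1.0000+(1−p*)·0.0000)/1.19=0.6855; Δ=(1.0000−0.0000)/(71.8200−50.1600)=0.0462; B=V−Δ·S=-1.9460
Root portfolio cost Δ·57+B reproduces V0=0.6855.

(0,0): Delta=0.0462 Bond=-1.9460
V0=0.6855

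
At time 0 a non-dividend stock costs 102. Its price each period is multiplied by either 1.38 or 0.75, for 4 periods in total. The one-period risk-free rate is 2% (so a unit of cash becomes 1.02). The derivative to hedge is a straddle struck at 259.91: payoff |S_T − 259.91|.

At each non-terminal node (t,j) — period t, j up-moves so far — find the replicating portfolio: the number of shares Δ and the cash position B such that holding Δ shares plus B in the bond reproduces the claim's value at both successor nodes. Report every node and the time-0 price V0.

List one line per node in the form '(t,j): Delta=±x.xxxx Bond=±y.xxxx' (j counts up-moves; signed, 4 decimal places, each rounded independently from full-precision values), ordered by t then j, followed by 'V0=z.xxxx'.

The replicating-portfolio and risk-neutral prices coincide; use p* = (1.02−0.75)/(1.38−0.75) = 0.4286 for the latter.
Terminal payoffs: V(4,0)=227.6366, V(4,1)=200.5269, V(4,2)=150.6451, V(4,3)=58.8625, V(4,4)=110.0174
  t=3,j=0: stock 43.0312 → up 59.3831 (V=200.5269), down 32.2734 (V=227.6366). Price 211.7825; hedge Δ=-1.0000, bond B=254.8137.
  t=3,j=1: stock 79.1775 → up 109.2649 (V=150.6451), down 59.3831 (V=200.5269). Price 175.6362; hedge Δ=-1.0000, bond B=254.8137.
  t=3,j=2: stock 145.6866 → up 201.0475 (V=58.8625), down 109.2649 (V=150.6451). Price 109.1271; hedge Δ=-1.0000, bond B=254.8137.
  t=3,j=3: stock 268.0633 → up 369.9274 (V=110.0174), down 201.0475 (V=58.8625). Price 79.2020; hedge Δ=0.3029, bond B=-1.9963.
  t=2,j=0: stock 57.3750 → up 79.1775 (V=175.6362), down 43.0312 (V=211.7825). Price 192.4424; hedge Δ=-1.0000, bond B=249.8174.
  t=2,j=1: stock 105.5700 → up 145.6866 (V=109.1271), down 79.1775 (V=175.6362). Price 144.2474; hedge Δ=-1.0000, bond B=249.8174.
  t=2,j=2: stock 194.2488 → up 268.0633 (V=79.2020), down 145.6866 (V=109.1271). Price 94.4138; hedge Δ=-0.2445, bond B=141.9140.
  t=1,j=0: stock 76.5000 → up 105.5700 (V=144.2474), down 57.3750 (V=192.4424). Price 168.4190; hedge Δ=-1.0000, bond B=244.9190.
  t=1,j=1: stock 140.7600 → up 194.2488 (V=94.4138), down 105.5700 (V=144.2474). Price 120.4805; hedge Δ=-0.5620, bond B=199.5814.
  t=0,j=0: stock 102.0000 → up 140.7600 (V=120.4805), down 76.5000 (V=168.4190). Price 144.9744; hedge Δ=-0.7460, bond B=221.0673.
Check: Δ(0,0)·S0 + B(0,0) = 144.9744 = V0.

(0,0): Delta=-0.7460 Bond=221.0673
(1,0): Delta=-1.0000 Bond=244.9190
(1,1): Delta=-0.5620 Bond=199.5814
(2,0): Delta=-1.0000 Bond=249.8174
(2,1): Delta=-1.0000 Bond=249.8174
(2,2): Delta=-0.2445 Bond=141.9140
(3,0): Delta=-1.0000 Bond=254.8137
(3,1): Delta=-1.0000 Bond=254.8137
(3,2): Delta=-1.0000 Bond=254.8137
(3,3): Delta=0.3029 Bond=-1.9963
V0=144.9744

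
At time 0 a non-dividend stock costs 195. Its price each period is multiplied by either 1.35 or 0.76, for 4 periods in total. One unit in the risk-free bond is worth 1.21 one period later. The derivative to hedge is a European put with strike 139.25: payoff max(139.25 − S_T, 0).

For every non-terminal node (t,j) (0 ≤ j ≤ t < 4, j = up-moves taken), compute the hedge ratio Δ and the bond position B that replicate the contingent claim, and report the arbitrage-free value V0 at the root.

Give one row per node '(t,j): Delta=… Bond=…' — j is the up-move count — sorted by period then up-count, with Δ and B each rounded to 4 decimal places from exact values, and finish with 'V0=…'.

(0,0): Delta=-0.0183 Bond=4.1258
(1,0): Delta=-0.0892 Bond=15.5009
(1,1): Delta=-0.0059 Bond=1.7228
(2,0): Delta=-0.3737 Bond=50.8060
(2,1): Delta=-0.0394 Bond=8.7850
(2,2): Delta=0.0000 Bond=0.0000
(3,0): Delta=-1.0000 Bond=115.0826
(3,1): Delta=-0.2641 Bond=44.7975
(3,2): Delta=0.0000 Bond=0.0000
(3,3): Delta=0.0000 Bond=0.0000
V0=0.5602

No-arbitrage ⇒ martingale measure with p* = (R−d)/(u−d) = 0.7627.
Terminal values V(4,·): V(4,0)=74.1938, V(4,1)=23.6896, V(4,2)=0.0000, V(4,3)=0.0000, V(4,4)=0.0000
  t=3,j=0: stock 85.6003 → up 115.5604 (V=23.6896), down 65.0562 (V=74.1938). Price 29.4823; hedge Δ=-1.0000, bond B=115.0826.
  t=3,j=1: stock 152.0532 → up 205.2718 (V=0.0000), down 115.5604 (V=23.6896). Price 4.6457; hedge Δ=-0.2641, bond B=44.7975.
  t=3,j=2: stock 270.0945 → up 364.6276 (V=0.0000), down 205.2718 (V=0.0000). Price 0.0000; hedge Δ=0.0000, bond B=0.0000.
  t=3,j=3: stock 479.7731 → up 647.6937 (V=0.0000), down 364.6276 (V=0.0000). Price 0.0000; hedge Δ=0.0000, bond B=0.0000.
  t=2,j=0: stock 112.6320 → up 152.0532 (V=4.6457), down 85.6003 (V=29.4823). Price 8.7100; hedge Δ=-0.3737, bond B=50.8060.
  t=2,j=1: stock 200.0700 → up 270.0945 (V=0.0000), down 152.0532 (V=4.6457). Price 0.9110; hedge Δ=-0.0394, bond B=8.7850.
  t=2,j=2: stock 355.3875 → up 479.7731 (V=0.0000), down 270.0945 (V=0.0000). Price 0.0000; hedge Δ=0.0000, bond B=0.0000.
  t=1,j=0: stock 148.2000 → up 200.0700 (V=0.9110), down 112.6320 (V=8.7100). Price 2.2824; hedge Δ=-0.0892, bond B=15.5009.
  t=1,j=1: stock 263.2500 → up 355.3875 (V=0.0000), down 200.0700 (V=0.9110). Price 0.1787; hedge Δ=-0.0059, bond B=1.7228.
  t=0,j=0: stock 195.0000 → up 263.2500 (V=0.1787), down 148.2000 (V=2.2824). Price 0.5602; hedge Δ=-0.0183, bond B=4.1258.
Root portfolio cost Δ·195+B reproduces V0=0.5602.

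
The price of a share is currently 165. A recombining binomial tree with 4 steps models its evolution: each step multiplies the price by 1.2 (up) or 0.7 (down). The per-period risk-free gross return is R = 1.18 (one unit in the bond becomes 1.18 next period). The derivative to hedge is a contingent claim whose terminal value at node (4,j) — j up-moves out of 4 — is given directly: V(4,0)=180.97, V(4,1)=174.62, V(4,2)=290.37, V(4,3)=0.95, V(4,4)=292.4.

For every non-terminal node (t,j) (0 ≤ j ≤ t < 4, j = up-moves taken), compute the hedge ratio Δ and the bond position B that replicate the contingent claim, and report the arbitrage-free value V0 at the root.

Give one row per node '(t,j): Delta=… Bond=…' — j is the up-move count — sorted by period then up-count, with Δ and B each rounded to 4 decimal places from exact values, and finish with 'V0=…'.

(0,0): Delta=1.6701 Bond=-146.0534
(1,0): Delta=-3.2066 Bond=390.9208
(1,1): Delta=1.7886 Bond=-195.8124
(2,0): Delta=2.3242 Bond=14.1207
(2,1): Delta=-3.3411 Bond=479.9185
(2,2): Delta=1.9133 Bond=-260.6826
(3,0): Delta=-0.2244 Bond=160.8983
(3,1): Delta=2.3861 Bond=10.6525
(3,2): Delta=-3.4803 Bond=589.4559
(3,3): Delta=2.0444 Bond=-344.9831
V0=129.5124

No-arbitrage ⇒ martingale measure with p* = (R−d)/(u−d) = 0.9600.
At expiry t=4: V(4,0)=180.9700, V(4,1)=174.6200, V(4,2)=290.3700, V(4,3)=0.9500, V(4,4)=292.4000
Node (3,0) S=56.5950: V=(p*·174.6200+(1−p*)·180.9700)/1.18=148.1983; Δ=(174.6200−180.9700)/(67.9140−39.6165)=-0.2244; B=V−Δ·S=160.8983
Node (3,1) S=97.0200: V=(p*·290.3700+(1−p*)·174.6200)/1.18=242.1525; Δ=(290.3700−174.6200)/(116.4240−67.9140)=2.3861; B=V−Δ·S=10.6525
Node (3,2) S=166.3200: V=(p*·0.9500+(1−p*)·290.3700)/1.18=10.6159; Δ=(0.9500−290.3700)/(199.5840−116.4240)=-3.4803; B=V−Δ·S=589.4559
Node (3,3) S=285.1200: V=(p*·292.4000+(1−p*)·0.9500)/1.18=237.9169; Δ=(292.4000−0.9500)/(342.1440−199.5840)=2.0444; B=V−Δ·S=-344.9831
Node (2,0) S=80.8500: V=(p*·242.1525+(1−p*)·148.1983)/1.18=202.0291; Δ=(242.1525−148.1983)/(97.0200−56.5950)=2.3242; B=V−Δ·S=14.1207
Node (2,1) S=138.6000: V=(p*·10.6159+(1−p*)·242.1525)/1.18=16.8453; Δ=(10.6159−242.1525)/(166.3200−97.0200)=-3.3411; B=V−Δ·S=479.9185
Node (2,2) S=237.6000: V=(p*·237.9169+(1−p*)·10.6159)/1.18=193.9194; Δ=(237.9169−10.6159)/(285.1200−166.3200)=1.9133; B=V−Δ·S=-260.6826
Node (1,0) S=115.5000: V=(p*·16.8453+(1−p*)·202.0291)/1.18=20.5531; Δ=(16.8453−202.0291)/(138.6000−80.8500)=-3.2066; B=V−Δ·S=390.9208
Node (1,1) S=198.0000: V=(p*·193.9194+(1−p*)·16.8453)/1.18=158.3360; Δ=(193.9194−16.8453)/(237.6000−138.6000)=1.7886; B=V−Δ·S=-195.8124
Node (0,0) S=165.0000: V=(p*·158.3360+(1−p*)·20.5531)/1.18=129.5124; Δ=(158.3360−20.5531)/(198.0000−115.5000)=1.6701; B=V−Δ·S=-146.0534
Self-financing check: at every node Δ·S+B equals the discounted successor values.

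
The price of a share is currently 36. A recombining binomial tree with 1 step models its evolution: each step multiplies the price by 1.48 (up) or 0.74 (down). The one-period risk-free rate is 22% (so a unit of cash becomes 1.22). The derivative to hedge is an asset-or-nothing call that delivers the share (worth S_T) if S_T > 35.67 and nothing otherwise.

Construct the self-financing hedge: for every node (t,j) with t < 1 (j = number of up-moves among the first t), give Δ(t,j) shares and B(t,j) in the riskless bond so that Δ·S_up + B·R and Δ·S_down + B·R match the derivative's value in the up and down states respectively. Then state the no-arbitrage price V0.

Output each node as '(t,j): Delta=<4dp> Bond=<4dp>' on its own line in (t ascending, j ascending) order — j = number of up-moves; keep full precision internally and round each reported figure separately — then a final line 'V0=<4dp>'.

Under the risk-neutral measure, an up-move has probability p* = (R−d)/(u−d) = 0.6486 and values discount at R = 1.22.
Terminal payoffs: V(1,0)=0.0000, V(1,1)=53.2800
  t=0,j=0: stock 36.0000 → up 53.2800 (V=53.2800), down 26.6400 (V=0.0000). Price 28.3279; hedge Δ=2.0000, bond B=-43.6721.
The time-0 hedge costs 28.3279, which is the no-arbitrage price.

(0,0): Delta=2.0000 Bond=-43.6721
V0=28.3279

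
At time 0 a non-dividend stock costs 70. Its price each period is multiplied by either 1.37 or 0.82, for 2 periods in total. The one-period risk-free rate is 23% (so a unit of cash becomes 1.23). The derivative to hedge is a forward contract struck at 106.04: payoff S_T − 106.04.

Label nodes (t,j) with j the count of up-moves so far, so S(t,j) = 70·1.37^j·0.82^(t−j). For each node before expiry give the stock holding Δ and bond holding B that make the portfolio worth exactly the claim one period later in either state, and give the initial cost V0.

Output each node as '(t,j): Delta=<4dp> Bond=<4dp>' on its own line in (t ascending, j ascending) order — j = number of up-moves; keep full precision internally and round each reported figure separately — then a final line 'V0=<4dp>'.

The replicating-portfolio and risk-neutral prices coincide; use p* = (1.23−0.82)/(1.37−0.82) = 0.7455 for the latter.
At expiry t=2: V(2,0)=-58.9720, V(2,1)=-27.4020, V(2,2)=25.3430
  t=1,j=0: stock 57.4000 → up 78.6380 (V=-27.4020), down 47.0680 (V=-58.9720). Price -28.8114; hedge Δ=1.0000, bond B=-86.2114.
  t=1,j=1: stock 95.9000 → up 131.3830 (V=25.3430), down 78.6380 (V=-27.4020). Price 9.6886; hedge Δ=1.0000, bond B=-86.2114.
  t=0,j=0: stock 70.0000 → up 95.9000 (V=9.6886), down 57.4000 (V=-28.8114). Price -0.0906; hedge Δ=1.0000, bond B=-70.0906.
Each (Δ,B) replicates both successor values, so the strategy is self-financing and V0 is arbitrage-free.

(0,0): Delta=1.0000 Bond=-70.0906
(1,0): Delta=1.0000 Bond=-86.2114
(1,1): Delta=1.0000 Bond=-86.2114
V0=-0.0906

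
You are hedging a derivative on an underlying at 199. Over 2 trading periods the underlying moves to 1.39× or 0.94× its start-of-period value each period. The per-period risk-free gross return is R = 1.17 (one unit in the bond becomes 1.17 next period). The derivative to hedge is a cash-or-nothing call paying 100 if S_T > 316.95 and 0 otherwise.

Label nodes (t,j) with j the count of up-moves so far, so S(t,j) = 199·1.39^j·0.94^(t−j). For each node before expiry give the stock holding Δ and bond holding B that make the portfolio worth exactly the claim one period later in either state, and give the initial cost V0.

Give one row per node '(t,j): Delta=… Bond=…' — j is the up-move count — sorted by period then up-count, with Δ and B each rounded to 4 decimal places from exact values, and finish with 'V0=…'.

(0,0): Delta=0.4878 Bond=-77.9936
(1,0): Delta=0.0000 Bond=0.0000
(1,1): Delta=0.8034 Bond=-178.5375
V0=19.0835

Risk-neutral probability p* = (R−d)/(u−d) = (1.17−0.94)/(1.39−0.94) = 0.5111.
Payoff layer (t=2): V(2,0)=0.0000, V(2,1)=0.0000, V(2,2)=100.0000
Node (1,0) S=187.0600: V=(p*·0.0000+(1−p*)·0.0000)/1.17=0.0000; Δ=(0.0000−0.0000)/(260.0134−175.8364)=0.0000; B=V−Δ·S=0.0000
Node (1,1) S=276.6100: V=(p*·100.0000+(1−p*)·0.0000)/1.17=43.6847; Δ=(100.0000−0.0000)/(384.4879−260.0134)=0.8034; B=V−Δ·S=-178.5375
Node (0,0) S=199.0000: V=(p*·43.6847+(1−p*)·0.0000)/1.17=19.0835; Δ=(43.6847−0.0000)/(276.6100−187.0600)=0.4878; B=V−Δ·S=-77.9936
Self-financing check: at every node Δ·S+B equals the discounted successor values.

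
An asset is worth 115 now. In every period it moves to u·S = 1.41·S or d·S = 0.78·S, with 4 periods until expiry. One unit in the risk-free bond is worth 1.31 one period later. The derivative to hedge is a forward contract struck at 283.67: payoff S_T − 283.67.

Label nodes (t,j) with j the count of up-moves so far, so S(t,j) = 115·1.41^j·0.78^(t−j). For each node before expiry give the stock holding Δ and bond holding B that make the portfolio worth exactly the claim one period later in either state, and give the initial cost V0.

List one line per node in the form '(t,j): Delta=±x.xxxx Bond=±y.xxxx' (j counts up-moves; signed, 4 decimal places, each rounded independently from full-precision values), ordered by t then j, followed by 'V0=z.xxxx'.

The replicating-portfolio and risk-neutral prices coincide; use p* = (1.31−0.78)/(1.41−0.78) = 0.8413 for the latter.
Terminal values V(4,·): V(4,0)=-241.1027, V(4,1)=-206.7214, V(4,2)=-144.5706, V(4,3)=-32.2211, V(4,4)=170.8723
  t=3,j=0: stock 54.5735 → up 76.9486 (V=-206.7214), down 42.5673 (V=-241.1027). Price -161.9685; hedge Δ=1.0000, bond B=-216.5420.
  t=3,j=1: stock 98.6521 → up 139.0994 (V=-144.5706), down 76.9486 (V=-206.7214). Price -117.8899; hedge Δ=1.0000, bond B=-216.5420.
  t=3,j=2: stock 178.3326 → up 251.4489 (V=-32.2211), down 139.0994 (V=-144.5706). Price -38.2094; hedge Δ=1.0000, bond B=-216.5420.
  t=3,j=3: stock 322.3704 → up 454.5423 (V=170.8723), down 251.4489 (V=-32.2211). Price 105.8284; hedge Δ=1.0000, bond B=-216.5420.
  t=2,j=0: stock 69.9660 → up 98.6521 (V=-117.8899), down 54.5735 (V=-161.9685). Price -95.3332; hedge Δ=1.0000, bond B=-165.2992.
  t=2,j=1: stock 126.4770 → up 178.3326 (V=-38.2094), down 98.6521 (V=-117.8899). Price -38.8222; hedge Δ=1.0000, bond B=-165.2992.
  t=2,j=2: stock 228.6315 → up 322.3704 (V=105.8284), down 178.3326 (V=-38.2094). Price 63.3323; hedge Δ=1.0000, bond B=-165.2992.
  t=1,j=0: stock 89.7000 → up 126.4770 (V=-38.8222), down 69.9660 (V=-95.3332). Price -36.4826; hedge Δ=1.0000, bond B=-126.1826.
  t=1,j=1: stock 162.1500 → up 228.6315 (V=63.3323), down 126.4770 (V=-38.8222). Price 35.9674; hedge Δ=1.0000, bond B=-126.1826.
  t=0,j=0: stock 115.0000 → up 162.1500 (V=35.9674), down 89.7000 (V=-36.4826). Price 18.6774; hedge Δ=1.0000, bond B=-96.3226.
Self-financing check: at every node Δ·S+B equals the discounted successor values.

(0,0): Delta=1.0000 Bond=-96.3226
(1,0): Delta=1.0000 Bond=-126.1826
(1,1): Delta=1.0000 Bond=-126.1826
(2,0): Delta=1.0000 Bond=-165.2992
(2,1): Delta=1.0000 Bond=-165.2992
(2,2): Delta=1.0000 Bond=-165.2992
(3,0): Delta=1.0000 Bond=-216.5420
(3,1): Delta=1.0000 Bond=-216.5420
(3,2): Delta=1.0000 Bond=-216.5420
(3,3): Delta=1.0000 Bond=-216.5420
V0=18.6774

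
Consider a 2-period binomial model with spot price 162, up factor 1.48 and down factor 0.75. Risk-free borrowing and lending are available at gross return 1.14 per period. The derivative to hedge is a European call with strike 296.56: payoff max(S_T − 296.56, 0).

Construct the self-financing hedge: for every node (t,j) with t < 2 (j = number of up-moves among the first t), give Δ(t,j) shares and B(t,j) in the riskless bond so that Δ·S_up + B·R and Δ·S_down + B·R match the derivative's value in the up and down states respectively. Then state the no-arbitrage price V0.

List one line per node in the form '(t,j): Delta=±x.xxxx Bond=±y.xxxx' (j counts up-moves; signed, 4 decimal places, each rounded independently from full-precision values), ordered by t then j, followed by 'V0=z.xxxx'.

Risk-neutral probability p* = (R−d)/(u−d) = (1.14−0.75)/(1.48−0.75) = 0.5342.
Terminal values V(2,·): V(2,0)=0.0000, V(2,1)=0.0000, V(2,2)=58.2848
  t=1,j=0: stock 121.5000 → up 179.8200 (V=0.0000), down 91.1250 (V=0.0000). Price 0.0000; hedge Δ=0.0000, bond B=0.0000.
  t=1,j=1: stock 239.7600 → up 354.8448 (V=58.2848), down 179.8200 (V=0.0000). Price 27.3144; hedge Δ=0.3330, bond B=-52.5278.
  t=0,j=0: stock 162.0000 → up 239.7600 (V=27.3144), down 121.5000 (V=0.0000). Price 12.8006; hedge Δ=0.2310, bond B=-24.6165.
Each (Δ,B) replicates both successor values, so the strategy is self-financing and V0 is arbitrage-free.

(0,0): Delta=0.2310 Bond=-24.6165
(1,0): Delta=0.0000 Bond=0.0000
(1,1): Delta=0.3330 Bond=-52.5278
V0=12.8006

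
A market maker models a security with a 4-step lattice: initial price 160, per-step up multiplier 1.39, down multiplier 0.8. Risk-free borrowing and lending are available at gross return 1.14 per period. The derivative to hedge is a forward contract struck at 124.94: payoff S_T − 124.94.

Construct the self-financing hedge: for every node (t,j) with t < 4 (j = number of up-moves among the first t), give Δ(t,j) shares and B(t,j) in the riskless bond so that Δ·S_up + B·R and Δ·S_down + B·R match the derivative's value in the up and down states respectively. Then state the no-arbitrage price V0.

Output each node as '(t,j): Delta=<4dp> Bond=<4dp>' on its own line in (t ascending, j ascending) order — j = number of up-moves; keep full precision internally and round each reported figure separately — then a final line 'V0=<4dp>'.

Under the risk-neutral measure, an up-move has probability p* = (R−d)/(u−d) = 0.5763 and values discount at R = 1.14.
Terminal payoffs: V(4,0)=-59.4040, V(4,1)=-11.0712, V(4,2)=72.9070, V(4,3)=218.8192, V(4,4)=472.3417
(3,0): S=81.9200. Δ = (V_up−V_dn)/(S_up−S_dn) = (-11.0712−-59.4040)/(113.8688−65.5360) = 1.0000. V = [p*·-11.0712 + (1−p*)·-59.4040]/1.14 = -27.6765. B = V − Δ·S = -109.5965.
(3,1): S=142.3360. Δ = (V_up−V_dn)/(S_up−S_dn) = (72.9070−-11.0712)/(197.8470−113.8688) = 1.0000. V = [p*·72.9070 + (1−p*)·-11.0712]/1.14 = 32.7395. B = V − Δ·S = -109.5965.
(3,2): S=247.3088. Δ = (V_up−V_dn)/(S_up−S_dn) = (218.8192−72.9070)/(343.7592−197.8470) = 1.0000. V = [p*·218.8192 + (1−p*)·72.9070]/1.14 = 137.7123. B = V − Δ·S = -109.5965.
(3,3): S=429.6990. Δ = (V_up−V_dn)/(S_up−S_dn) = (472.3417−218.8192)/(597.2817−343.7592) = 1.0000. V = [p*·472.3417 + (1−p*)·218.8192]/1.14 = 320.1025. B = V − Δ·S = -109.5965.
(2,0): S=102.4000. Δ = (V_up−V_dn)/(S_up−S_dn) = (32.7395−-27.6765)/(142.3360−81.9200) = 1.0000. V = [p*·32.7395 + (1−p*)·-27.6765]/1.14 = 6.2627. B = V − Δ·S = -96.1373.
(2,1): S=177.9200. Δ = (V_up−V_dn)/(S_up−S_dn) = (137.7123−32.7395)/(247.3088−142.3360) = 1.0000. V = [p*·137.7123 + (1−p*)·32.7395]/1.14 = 81.7827. B = V − Δ·S = -96.1373.
(2,2): S=309.1360. Δ = (V_up−V_dn)/(S_up−S_dn) = (320.1025−137.7123)/(429.6990−247.3088) = 1.0000. V = [p*·320.1025 + (1−p*)·137.7123]/1.14 = 212.9987. B = V − Δ·S = -96.1373.
(1,0): S=128.0000. Δ = (V_up−V_dn)/(S_up−S_dn) = (81.7827−6.2627)/(177.9200−102.4000) = 1.0000. V = [p*·81.7827 + (1−p*)·6.2627]/1.14 = 43.6691. B = V − Δ·S = -84.3309.
(1,1): S=222.4000. Δ = (V_up−V_dn)/(S_up−S_dn) = (212.9987−81.7827)/(309.1360−177.9200) = 1.0000. V = [p*·212.9987 + (1−p*)·81.7827]/1.14 = 138.0691. B = V − Δ·S = -84.3309.
(0,0): S=160.0000. Δ = (V_up−V_dn)/(S_up−S_dn) = (138.0691−43.6691)/(222.4000−128.0000) = 1.0000. V = [p*·138.0691 + (1−p*)·43.6691]/1.14 = 86.0255. B = V − Δ·S = -73.9745.
Root portfolio cost Δ·160+B reproduces V0=86.0255.

(0,0): Delta=1.0000 Bond=-73.9745
(1,0): Delta=1.0000 Bond=-84.3309
(1,1): Delta=1.0000 Bond=-84.3309
(2,0): Delta=1.0000 Bond=-96.1373
(2,1): Delta=1.0000 Bond=-96.1373
(2,2): Delta=1.0000 Bond=-96.1373
(3,0): Delta=1.0000 Bond=-109.5965
(3,1): Delta=1.0000 Bond=-109.5965
(3,2): Delta=1.0000 Bond=-109.5965
(3,3): Delta=1.0000 Bond=-109.5965
V0=86.0255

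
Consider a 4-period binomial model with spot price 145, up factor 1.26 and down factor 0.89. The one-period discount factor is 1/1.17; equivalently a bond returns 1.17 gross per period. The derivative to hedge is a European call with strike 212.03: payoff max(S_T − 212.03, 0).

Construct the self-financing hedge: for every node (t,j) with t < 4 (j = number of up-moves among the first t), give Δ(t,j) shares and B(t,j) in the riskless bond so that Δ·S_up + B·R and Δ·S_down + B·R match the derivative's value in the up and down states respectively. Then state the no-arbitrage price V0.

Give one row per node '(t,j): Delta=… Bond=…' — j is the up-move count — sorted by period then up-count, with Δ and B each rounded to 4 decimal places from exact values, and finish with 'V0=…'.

No-arbitrage ⇒ martingale measure with p* = (R−d)/(u−d) = 0.7568.
At expiry t=4: V(4,0)=0.0000, V(4,1)=0.0000, V(4,2)=0.0000, V(4,3)=46.1185, V(4,4)=153.4387
  t=3,j=0: stock 102.2205 → up 128.7978 (V=0.0000), down 90.9762 (V=0.0000). Price 0.0000; hedge Δ=0.0000, bond B=0.0000.
  t=3,j=1: stock 144.7167 → up 182.3430 (V=0.0000), down 128.7978 (V=0.0000). Price 0.0000; hedge Δ=0.0000, bond B=0.0000.
  t=3,j=2: stock 204.8798 → up 258.1485 (V=46.1185), down 182.3430 (V=0.0000). Price 29.8295; hedge Δ=0.6084, bond B=-94.8152.
  t=3,j=3: stock 290.0545 → up 365.4687 (V=153.4387), down 258.1485 (V=46.1185). Price 108.8323; hedge Δ=1.0000, bond B=-181.2222.
  t=2,j=0: stock 114.8545 → up 144.7167 (V=0.0000), down 102.2205 (V=0.0000). Price 0.0000; hedge Δ=0.0000, bond B=0.0000.
  t=2,j=1: stock 162.6030 → up 204.8798 (V=29.8295), down 144.7167 (V=0.0000). Price 19.2937; hedge Δ=0.4958, bond B=-61.3265.
  t=2,j=2: stock 230.2020 → up 290.0545 (V=108.8323), down 204.8798 (V=29.8295). Price 76.5944; hedge Δ=0.9275, bond B=-136.9267.
  t=1,j=0: stock 129.0500 → up 162.6030 (V=19.2937), down 114.8545 (V=0.0000). Price 12.4792; hedge Δ=0.4041, bond B=-39.6660.
  t=1,j=1: stock 182.7000 → up 230.2020 (V=76.5944), down 162.6030 (V=19.2937). Price 53.5525; hedge Δ=0.8477, bond B=-101.3141.
  t=0,j=0: stock 145.0000 → up 182.7000 (V=53.5525), down 129.0500 (V=12.4792). Price 37.2322; hedge Δ=0.7656, bond B=-73.7766.
Each (Δ,B) replicates both successor values, so the strategy is self-financing and V0 is arbitrage-free.

(0,0): Delta=0.7656 Bond=-73.7766
(1,0): Delta=0.4041 Bond=-39.6660
(1,1): Delta=0.8477 Bond=-101.3141
(2,0): Delta=0.0000 Bond=0.0000
(2,1): Delta=0.4958 Bond=-61.3265
(2,2): Delta=0.9275 Bond=-136.9267
(3,0): Delta=0.0000 Bond=0.0000
(3,1): Delta=0.0000 Bond=0.0000
(3,2): Delta=0.6084 Bond=-94.8152
(3,3): Delta=1.0000 Bond=-181.2222
V0=37.2322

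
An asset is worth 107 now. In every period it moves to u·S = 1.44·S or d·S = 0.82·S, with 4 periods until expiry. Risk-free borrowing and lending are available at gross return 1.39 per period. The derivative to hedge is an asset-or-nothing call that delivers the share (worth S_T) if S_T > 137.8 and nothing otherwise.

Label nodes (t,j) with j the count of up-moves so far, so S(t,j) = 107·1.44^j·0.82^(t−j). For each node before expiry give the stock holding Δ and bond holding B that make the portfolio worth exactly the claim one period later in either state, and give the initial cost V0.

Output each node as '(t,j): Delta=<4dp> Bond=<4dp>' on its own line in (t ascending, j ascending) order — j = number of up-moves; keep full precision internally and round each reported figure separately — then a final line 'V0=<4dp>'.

Under the risk-neutral measure, an up-move has probability p* = (R−d)/(u−d) = 0.9194 and values discount at R = 1.39.
Terminal values V(4,·): V(4,0)=0.0000, V(4,1)=0.0000, V(4,2)=149.1889, V(4,3)=261.9902, V(4,4)=460.0804
(3,0): S=58.9964. Δ = (V_up−V_dn)/(S_up−S_dn) = (0.0000−0.0000)/(84.9548−48.3770) = 0.0000. V = [p*·0.0000 + (1−p*)·0.0000]/1.39 = 0.0000. B = V − Δ·S = 0.0000.
(3,1): S=103.6034. Δ = (V_up−V_dn)/(S_up−S_dn) = (149.1889−0.0000)/(149.1889−84.9548) = 2.3226. V = [p*·149.1889 + (1−p*)·0.0000]/1.39 = 98.6745. B = V − Δ·S = -141.9528.
(3,2): S=181.9377. Δ = (V_up−V_dn)/(S_up−S_dn) = (261.9902−149.1889)/(261.9902−149.1889) = 1.0000. V = [p*·261.9902 + (1−p*)·149.1889]/1.39 = 181.9377. B = V − Δ·S = 0.0000.
(3,3): S=319.5003. Δ = (V_up−V_dn)/(S_up−S_dn) = (460.0804−261.9902)/(460.0804−261.9902) = 1.0000. V = [p*·460.0804 + (1−p*)·261.9902]/1.39 = 319.5003. B = V − Δ·S = 0.0000.
(2,0): S=71.9468. Δ = (V_up−V_dn)/(S_up−S_dn) = (98.6745−0.0000)/(103.6034−58.9964) = 2.2121. V = [p*·98.6745 + (1−p*)·0.0000]/1.39 = 65.2639. B = V − Δ·S = -93.8885.
(2,1): S=126.3456. Δ = (V_up−V_dn)/(S_up−S_dn) = (181.9377−98.6745)/(181.9377−103.6034) = 1.0629. V = [p*·181.9377 + (1−p*)·98.6745]/1.39 = 126.0596. B = V − Δ·S = -8.2358.
(2,2): S=221.8752. Δ = (V_up−V_dn)/(S_up−S_dn) = (319.5003−181.9377)/(319.5003−181.9377) = 1.0000. V = [p*·319.5003 + (1−p*)·181.9377]/1.39 = 221.8752. B = V − Δ·S = 0.0000.
(1,0): S=87.7400. Δ = (V_up−V_dn)/(S_up−S_dn) = (126.0596−65.2639)/(126.3456−71.9468) = 1.1176. V = [p*·126.0596 + (1−p*)·65.2639]/1.39 = 87.1631. B = V − Δ·S = -10.8945.
(1,1): S=154.0800. Δ = (V_up−V_dn)/(S_up−S_dn) = (221.8752−126.0596)/(221.8752−126.3456) = 1.0030. V = [p*·221.8752 + (1−p*)·126.0596]/1.39 = 154.0634. B = V − Δ·S = -0.4778.
(0,0): S=107.0000. Δ = (V_up−V_dn)/(S_up−S_dn) = (154.0634−87.1631)/(154.0800−87.7400) = 1.0084. V = [p*·154.0634 + (1−p*)·87.1631]/1.39 = 106.9556. B = V − Δ·S = -0.9481.
Self-financing check: at every node Δ·S+B equals the discounted successor values.

(0,0): Delta=1.0084 Bond=-0.9481
(1,0): Delta=1.1176 Bond=-10.8945
(1,1): Delta=1.0030 Bond=-0.4778
(2,0): Delta=2.2121 Bond=-93.8885
(2,1): Delta=1.0629 Bond=-8.2358
(2,2): Delta=1.0000 Bond=0.0000
(3,0): Delta=0.0000 Bond=0.0000
(3,1): Delta=2.3226 Bond=-141.9528
(3,2): Delta=1.0000 Bond=0.0000
(3,3): Delta=1.0000 Bond=0.0000
V0=106.9556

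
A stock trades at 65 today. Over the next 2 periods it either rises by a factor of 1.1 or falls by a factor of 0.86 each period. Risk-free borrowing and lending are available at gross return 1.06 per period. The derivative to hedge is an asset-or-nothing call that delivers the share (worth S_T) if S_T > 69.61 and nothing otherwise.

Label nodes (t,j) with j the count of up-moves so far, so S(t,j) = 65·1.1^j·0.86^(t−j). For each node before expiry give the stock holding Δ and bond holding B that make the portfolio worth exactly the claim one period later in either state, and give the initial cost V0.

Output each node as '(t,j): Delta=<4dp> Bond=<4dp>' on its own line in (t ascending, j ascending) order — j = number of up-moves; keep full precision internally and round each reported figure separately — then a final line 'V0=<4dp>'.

Since d<R<u, set p* = (R−d)/(u−d) = 0.8333; price each node as the discounted p*-expectation of its children.
Payoff layer (t=2): V(2,0)=0.0000, V(2,1)=0.0000, V(2,2)=78.6500
(1,0): S=55.9000. Δ = (V_up−V_dn)/(S_up−S_dn) = (0.0000−0.0000)/(61.4900−48.0740) = 0.0000. V = [p*·0.0000 + (1−p*)·0.0000]/1.06 = 0.0000. B = V − Δ·S = 0.0000.
(1,1): S=71.5000. Δ = (V_up−V_dn)/(S_up−S_dn) = (78.6500−0.0000)/(78.6500−61.4900) = 4.5833. V = [p*·78.6500 + (1−p*)·0.0000]/1.06 = 61.8318. B = V − Δ·S = -265.8766.
(0,0): S=65.0000. Δ = (V_up−V_dn)/(S_up−S_dn) = (61.8318−0.0000)/(71.5000−55.9000) = 3.9636. V = [p*·61.8318 + (1−p*)·0.0000]/1.06 = 48.6099. B = V − Δ·S = -209.0225.
The time-0 hedge costs 48.6099, which is the no-arbitrage price.

(0,0): Delta=3.9636 Bond=-209.0225
(1,0): Delta=0.0000 Bond=0.0000
(1,1): Delta=4.5833 Bond=-265.8766
V0=48.6099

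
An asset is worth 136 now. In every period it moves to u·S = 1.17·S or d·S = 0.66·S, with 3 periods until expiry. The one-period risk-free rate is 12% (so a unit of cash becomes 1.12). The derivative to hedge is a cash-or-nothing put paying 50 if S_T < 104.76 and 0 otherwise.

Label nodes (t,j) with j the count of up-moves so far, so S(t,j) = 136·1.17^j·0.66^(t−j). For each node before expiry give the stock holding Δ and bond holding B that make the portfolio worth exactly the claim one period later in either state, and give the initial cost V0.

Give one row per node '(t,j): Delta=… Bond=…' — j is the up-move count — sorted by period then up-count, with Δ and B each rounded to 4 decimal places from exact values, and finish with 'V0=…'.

Since d<R<u, set p* = (R−d)/(u−d) = 0.9020; price each node as the discounted p*-expectation of its children.
At expiry t=3: V(3,0)=50.0000, V(3,1)=50.0000, V(3,2)=0.0000, V(3,3)=0.0000
  t=2,j=0: stock 59.2416 → up 69.3127 (V=50.0000), down 39.0995 (V=50.0000). Price 44.6429; hedge Δ=0.0000, bond B=44.6429.
  t=2,j=1: stock 105.0192 → up 122.8725 (V=0.0000), down 69.3127 (V=50.0000). Price 4.3768; hedge Δ=-0.9335, bond B=102.4160.
  t=2,j=2: stock 186.1704 → up 217.8194 (V=0.0000), down 122.8725 (V=0.0000). Price 0.0000; hedge Δ=0.0000, bond B=0.0000.
  t=1,j=0: stock 89.7600 → up 105.0192 (V=4.3768), down 59.2416 (V=44.6429). Price 7.4325; hedge Δ=-0.8796, bond B=86.3857.
  t=1,j=1: stock 159.1200 → up 186.1704 (V=0.0000), down 105.0192 (V=4.3768). Price 0.3831; hedge Δ=-0.0539, bond B=8.9650.
  t=0,j=0: stock 136.0000 → up 159.1200 (V=0.3831), down 89.7600 (V=7.4325). Price 0.9591; hedge Δ=-0.1016, bond B=14.7815.
Check: Δ(0,0)·S0 + B(0,0) = 0.9591 = V0.

(0,0): Delta=-0.1016 Bond=14.7815
(1,0): Delta=-0.8796 Bond=86.3857
(1,1): Delta=-0.0539 Bond=8.9650
(2,0): Delta=0.0000 Bond=44.6429
(2,1): Delta=-0.9335 Bond=102.4160
(2,2): Delta=0.0000 Bond=0.0000
V0=0.9591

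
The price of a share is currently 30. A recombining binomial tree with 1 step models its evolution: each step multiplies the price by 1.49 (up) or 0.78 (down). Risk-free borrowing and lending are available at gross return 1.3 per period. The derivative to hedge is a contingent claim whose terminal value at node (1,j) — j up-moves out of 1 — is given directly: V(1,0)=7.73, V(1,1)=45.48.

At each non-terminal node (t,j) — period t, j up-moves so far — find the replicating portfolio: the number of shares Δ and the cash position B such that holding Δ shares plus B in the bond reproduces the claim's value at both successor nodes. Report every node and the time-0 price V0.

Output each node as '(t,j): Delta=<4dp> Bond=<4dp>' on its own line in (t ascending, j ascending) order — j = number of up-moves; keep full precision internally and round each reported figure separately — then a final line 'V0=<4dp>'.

(0,0): Delta=1.7723 Bond=-25.9553
V0=27.2138

The replicating-portfolio and risk-neutral prices coincide; use p* = (1.3−0.78)/(1.49−0.78) = 0.7324 for the latter.
Terminal values V(1,·): V(1,0)=7.7300, V(1,1)=45.4800
(0,0): S=30.0000. Δ = (V_up−V_dn)/(S_up−S_dn) = (45.4800−7.7300)/(44.7000−23.4000) = 1.7723. V = [p*·45.4800 + (1−p*)·7.7300]/1.3 = 27.2138. B = V − Δ·S = -25.9553.
The time-0 hedge costs 27.2138, which is the no-arbitrage price.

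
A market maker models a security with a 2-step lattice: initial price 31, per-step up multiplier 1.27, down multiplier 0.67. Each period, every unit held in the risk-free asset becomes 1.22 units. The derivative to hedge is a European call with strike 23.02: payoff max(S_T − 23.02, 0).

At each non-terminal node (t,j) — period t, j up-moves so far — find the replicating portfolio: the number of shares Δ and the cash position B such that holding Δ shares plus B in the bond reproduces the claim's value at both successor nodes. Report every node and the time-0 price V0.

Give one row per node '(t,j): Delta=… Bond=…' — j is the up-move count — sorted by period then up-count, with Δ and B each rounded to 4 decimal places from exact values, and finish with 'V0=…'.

(0,0): Delta=0.9666 Bond=-14.3874
(1,0): Delta=0.2695 Bond=-3.0735
(1,1): Delta=1.0000 Bond=-18.8689
V0=15.5762

No-arbitrage ⇒ martingale measure with p* = (R−d)/(u−d) = 0.9167.
Payoff layer (t=2): V(2,0)=0.0000, V(2,1)=3.3579, V(2,2)=26.9799
  t=1,j=0: stock 20.7700 → up 26.3779 (V=3.3579), down 13.9159 (V=0.0000). Price 2.5230; hedge Δ=0.2695, bond B=-3.0735.
  t=1,j=1: stock 39.3700 → up 49.9999 (V=26.9799), down 26.3779 (V=3.3579). Price 20.5011; hedge Δ=1.0000, bond B=-18.8689.
  t=0,j=0: stock 31.0000 → up 39.3700 (V=20.5011), down 20.7700 (V=2.5230). Price 15.5762; hedge Δ=0.9666, bond B=-14.3874.
Check: Δ(0,0)·S0 + B(0,0) = 15.5762 = V0.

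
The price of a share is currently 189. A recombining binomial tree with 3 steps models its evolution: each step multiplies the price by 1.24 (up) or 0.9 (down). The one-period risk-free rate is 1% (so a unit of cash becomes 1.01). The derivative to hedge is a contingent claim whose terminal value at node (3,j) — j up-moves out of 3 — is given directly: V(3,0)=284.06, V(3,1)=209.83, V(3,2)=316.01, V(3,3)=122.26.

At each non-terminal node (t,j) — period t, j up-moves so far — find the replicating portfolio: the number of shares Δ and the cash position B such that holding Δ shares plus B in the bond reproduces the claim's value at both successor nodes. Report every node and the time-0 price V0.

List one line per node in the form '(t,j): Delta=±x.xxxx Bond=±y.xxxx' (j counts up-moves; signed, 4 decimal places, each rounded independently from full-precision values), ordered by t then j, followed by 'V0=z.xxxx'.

Risk-neutral probability p* = (R−d)/(u−d) = (1.01−0.9)/(1.24−0.9) = 0.3235.
Payoff layer (t=3): V(3,0)=284.0600, V(3,1)=209.8300, V(3,2)=316.0100, V(3,3)=122.2600
Node (2,0) S=153.0900: V=(p*·209.8300+(1−p*)·284.0600)/1.01=257.4697; Δ=(209.8300−284.0600)/(189.8316−137.7810)=-1.4261; B=V−Δ·S=475.7932
Node (2,1) S=210.9240: V=(p*·316.0100+(1−p*)·209.8300)/1.01=241.7647; Δ=(316.0100−209.8300)/(261.5458−189.8316)=1.4806; B=V−Δ·S=-70.5294
Node (2,2) S=290.6064: V=(p*·122.2600+(1−p*)·316.0100)/1.01=250.8180; Δ=(122.2600−316.0100)/(360.3519−261.5458)=-1.9609; B=V−Δ·S=820.6709
Node (1,0) S=170.1000: V=(p*·241.7647+(1−p*)·257.4697)/1.01=249.8898; Δ=(241.7647−257.4697)/(210.9240−153.0900)=-0.2716; B=V−Δ·S=296.0810
Node (1,1) S=234.3600: V=(p*·250.8180+(1−p*)·241.7647)/1.01=242.2710; Δ=(250.8180−241.7647)/(290.6064−210.9240)=0.1136; B=V−Δ·S=215.6437
Node (0,0) S=189.0000: V=(p*·242.2710+(1−p*)·249.8898)/1.01=244.9751; Δ=(242.2710−249.8898)/(234.3600−170.1000)=-0.1186; B=V−Δ·S=267.3833
The time-0 hedge costs 244.9751, which is the no-arbitrage price.

(0,0): Delta=-0.1186 Bond=267.3833
(1,0): Delta=-0.2716 Bond=296.0810
(1,1): Delta=0.1136 Bond=215.6437
(2,0): Delta=-1.4261 Bond=475.7932
(2,1): Delta=1.4806 Bond=-70.5294
(2,2): Delta=-1.9609 Bond=820.6709
V0=244.9751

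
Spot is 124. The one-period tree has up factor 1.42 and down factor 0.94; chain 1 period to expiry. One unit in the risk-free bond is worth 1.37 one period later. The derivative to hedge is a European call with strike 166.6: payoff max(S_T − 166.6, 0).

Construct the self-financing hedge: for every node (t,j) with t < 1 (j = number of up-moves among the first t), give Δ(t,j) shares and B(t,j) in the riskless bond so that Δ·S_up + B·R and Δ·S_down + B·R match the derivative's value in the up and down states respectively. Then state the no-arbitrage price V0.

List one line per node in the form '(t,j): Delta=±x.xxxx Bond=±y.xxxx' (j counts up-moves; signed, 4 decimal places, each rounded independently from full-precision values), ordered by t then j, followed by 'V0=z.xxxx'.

(0,0): Delta=0.1593 Bond=-13.5511
V0=6.1989

The replicating-portfolio and risk-neutral prices coincide; use p* = (1.37−0.94)/(1.42−0.94) = 0.8958 for the latter.
Terminal payoffs: V(1,0)=0.0000, V(1,1)=9.4800
(0,0): S=124.0000. Δ = (V_up−V_dn)/(S_up−S_dn) = (9.4800−0.0000)/(176.0800−116.5600) = 0.1593. V = [p*·9.4800 + (1−p*)·0.0000]/1.37 = 6.1989. B = V − Δ·S = -13.5511.
Self-financing check: at every node Δ·S+B equals the discounted successor values.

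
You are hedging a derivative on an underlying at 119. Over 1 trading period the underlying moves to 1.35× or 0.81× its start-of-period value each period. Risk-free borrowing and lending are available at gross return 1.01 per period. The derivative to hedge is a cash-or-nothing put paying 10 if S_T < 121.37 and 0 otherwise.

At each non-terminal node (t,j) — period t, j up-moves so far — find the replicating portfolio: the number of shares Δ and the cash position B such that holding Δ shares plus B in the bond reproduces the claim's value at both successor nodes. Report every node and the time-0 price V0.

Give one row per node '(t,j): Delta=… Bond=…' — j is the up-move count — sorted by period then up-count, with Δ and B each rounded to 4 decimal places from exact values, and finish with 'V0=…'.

Risk-neutral probability p* = (R−d)/(u−d) = (1.01−0.81)/(1.35−0.81) = 0.3704.
Terminal values V(1,·): V(1,0)=10.0000, V(1,1)=0.0000
  t=0,j=0: stock 119.0000 → up 160.6500 (V=0.0000), down 96.3900 (V=10.0000). Price 6.2340; hedge Δ=-0.1556, bond B=24.7525.
Root portfolio cost Δ·119+B reproduces V0=6.2340.

(0,0): Delta=-0.1556 Bond=24.7525
V0=6.2340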